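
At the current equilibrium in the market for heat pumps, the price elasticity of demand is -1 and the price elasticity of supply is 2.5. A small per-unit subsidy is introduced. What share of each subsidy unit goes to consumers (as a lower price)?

Consumer share = 5/7

For a small subsidy around the equilibrium, the benefit split depends on the relative slopes, which at a point are proportional to the elasticities.
Buyer share = εs/(εs + |εd|) = 2.5/(2.5 + 1) = 5/7; seller share = |εd|/(εs + |εd|) = 2/7.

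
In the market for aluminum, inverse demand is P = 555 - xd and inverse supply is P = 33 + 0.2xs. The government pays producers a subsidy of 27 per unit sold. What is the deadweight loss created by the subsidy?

Deadweight loss = 303.75

Pre-subsidy: 555 - x = 33 + 0.2x gives x* = 435 and P* = 120.
With the subsidy, sellers receive Ps = Pb + 27 for each unit, where Pb is the price buyers pay.
On the curves, Pb = 555 - x and Ps = 33 + 0.2x; the wedge Ps − Pb = 27 gives 33 + 0.2x − (555 - x) = 27, so x' = 457.5.
Then Pb = 555 − 1·457.5 = 97.5 and Ps = 33 + 0.2·457.5 = 124.5.
The subsidy expands output by 457.5 − 435 = 22.5 past the efficient level; on those units the gap between marginal cost and willingness to pay runs from 0 up to 27.
DWL = ½ × 27 × 22.5 = 303.75.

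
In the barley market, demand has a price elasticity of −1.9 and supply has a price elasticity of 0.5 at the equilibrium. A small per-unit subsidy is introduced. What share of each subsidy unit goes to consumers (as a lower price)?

Consumer share = 5/24

For a small subsidy around the equilibrium, the benefit split depends on the relative slopes, which at a point are proportional to the elasticities.
Buyer share = εs/(εs + |εd|) = 0.5/(0.5 + 1.9) = 5/24; seller share = |εd|/(εs + |εd|) = 19/24.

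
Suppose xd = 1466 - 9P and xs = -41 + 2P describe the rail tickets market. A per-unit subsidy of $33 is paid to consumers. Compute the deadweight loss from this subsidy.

Deadweight loss = $891

Pre-subsidy: 1466 - 9P = -41 + 2P gives P* = 137, x* = 233.
With the rebate, buyers effectively pay Pb = Ps − 33, where Ps is the price sellers receive.
Demand in terms of Ps becomes xd = 1466 − 9(Ps − 33) = 1763 - 9Ps. Setting this equal to supply: 1763 - 9Ps = -41 + 2Ps, so Ps = 164.
Buyers pay Pb = 164 − 33 = 131; x' = -41 + 2·164 = 287.
The subsidy expands output by 287 − 233 = 54 past the efficient level; on those units the gap between marginal cost and willingness to pay runs from 0 up to 33.
DWL = ½ × 33 × 54 = 891.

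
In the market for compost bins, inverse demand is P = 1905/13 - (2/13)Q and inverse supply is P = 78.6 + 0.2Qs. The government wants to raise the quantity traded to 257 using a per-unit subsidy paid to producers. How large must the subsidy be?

Required subsidy s = 23 per unit

At Q = 257, from the demand curve buyers pay Pb = 1905/13 − (2/13)·257 = 107; from the supply curve sellers need Ps = 78.6 + 0.2·257 = 130.
The subsidy must fill the gap: s = Ps − Pb = 130 − 107 = 23.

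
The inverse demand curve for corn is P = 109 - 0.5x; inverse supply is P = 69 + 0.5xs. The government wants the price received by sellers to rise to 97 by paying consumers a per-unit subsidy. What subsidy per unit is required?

At a seller price of 97, quantity supplied is -138 + 2·97 = 56.
Buyers absorb 56 only when they pay Pb = 109 − 0.5·56 = 81.
s = Ps − Pb = 97 − 81 = 16.

Required subsidy s = 16 per unit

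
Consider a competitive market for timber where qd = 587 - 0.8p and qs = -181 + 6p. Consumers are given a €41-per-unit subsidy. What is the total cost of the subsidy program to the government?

Government cost = 366335/17

Pre-subsidy: 587 - 0.8p = -181 + 6p gives p* = 1920/17, q* = 8443/17.
With the rebate, buyers effectively pay pb = ps − 41, where ps is the price sellers receive.
Demand in terms of ps becomes qd = 587 − 0.8(ps − 41) = 619.8 - 0.8ps. Setting this equal to supply: 619.8 - 0.8ps = -181 + 6ps, so ps = 2002/17.
Buyers pay pb = 2002/17 − 41 = 1305/17; q' = -181 + 6·(2002/17) = 8935/17.
Government outlay = subsidy × quantity = 41 × 8935/17 = 366335/17.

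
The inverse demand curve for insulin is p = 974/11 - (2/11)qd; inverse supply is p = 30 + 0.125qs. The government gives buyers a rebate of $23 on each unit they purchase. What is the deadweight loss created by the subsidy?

Pre-subsidy: 974/11 - (2/11)q = 30 + 0.125q gives q* = 5152/27 and p* = 1454/27.
With the rebate, buyers effectively pay pb = ps − 23, where ps is the price sellers receive.
On the curves, pb = 974/11 - (2/11)q and ps = 30 + 0.125q; the wedge ps − pb = 23 gives 30 + 0.125q − (974/11 - (2/11)q) = 23, so q' = 2392/9.
Then pb = 974/11 − (2/11)·(2392/9) = 362/9 and ps = 30 + 0.125·(2392/9) = 569/9.
The subsidy expands output by 2392/9 − 5152/27 = 2024/27 past the efficient level; on those units the gap between marginal cost and willingness to pay runs from 0 up to 23.
DWL = ½ × 23 × 2024/27 = 23276/27.

Deadweight loss = 23276/27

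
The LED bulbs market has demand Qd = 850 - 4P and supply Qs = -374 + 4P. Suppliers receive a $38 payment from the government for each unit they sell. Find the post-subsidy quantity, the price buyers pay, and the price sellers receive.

Q' = 314; buyers pay $134; sellers receive $172

Pre-subsidy: 850 - 4P = -374 + 4P gives P* = 153, Q* = 238.
With the subsidy, sellers receive Ps = Pb + 38 for each unit, where Pb is the price buyers pay.
Supply in terms of Pb becomes Qs = -374 + 4(Pb + 38) = -222 + 4Pb. Setting this equal to demand: 850 - 4Pb = -222 + 4Pb, so Pb = 134.
Sellers receive Ps = 134 + 38 = 172; Q' = 850 − 4·134 = 314.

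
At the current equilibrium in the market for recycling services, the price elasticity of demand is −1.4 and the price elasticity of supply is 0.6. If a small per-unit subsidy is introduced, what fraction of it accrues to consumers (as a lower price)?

For a small subsidy around the equilibrium, the benefit split depends on the relative slopes, which at a point are proportional to the elasticities.
Buyer share = εs/(εs + |εd|) = 0.6/(0.6 + 1.4) = 0.3; seller share = |εd|/(εs + |εd|) = 0.7.

Consumer share = 0.3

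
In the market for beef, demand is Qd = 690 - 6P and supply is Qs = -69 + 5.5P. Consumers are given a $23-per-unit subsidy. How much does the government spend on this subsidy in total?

Government cost = $8280

Pre-subsidy: 690 - 6P = -69 + 5.5P gives P* = 66, Q* = 294.
With the rebate, buyers effectively pay Pb = Ps − 23, where Ps is the price sellers receive.
Demand in terms of Ps becomes Qd = 690 − 6(Ps − 23) = 828 - 6Ps. Setting this equal to supply: 828 - 6Ps = -69 + 5.5Ps, so Ps = 78.
Buyers pay Pb = 78 − 23 = 55; Q' = -69 + 5.5·78 = 360.
Government outlay = subsidy × quantity = 23 × 360 = 8280.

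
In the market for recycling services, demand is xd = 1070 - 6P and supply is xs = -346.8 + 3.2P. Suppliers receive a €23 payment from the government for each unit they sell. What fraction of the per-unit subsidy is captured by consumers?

Pre-subsidy: 1070 - 6P = -346.8 + 3.2P gives P* = 154, x* = 146.
With the subsidy, sellers receive Ps = Pb + 23 for each unit, where Pb is the price buyers pay.
Supply in terms of Pb becomes xs = -346.8 + 3.2(Pb + 23) = -273.2 + 3.2Pb. Setting this equal to demand: 1070 - 6Pb = -273.2 + 3.2Pb, so Pb = 146.
Sellers receive Ps = 146 + 23 = 169; x' = 1070 − 6·146 = 194.
Buyers' price falls by P* − Pb = 154 − 146 = 8; sellers' price rises by Ps − P* = 169 − 154 = 15.
So consumers capture 8/23 = 8/23 of each unit of subsidy.

Consumer share = 8/23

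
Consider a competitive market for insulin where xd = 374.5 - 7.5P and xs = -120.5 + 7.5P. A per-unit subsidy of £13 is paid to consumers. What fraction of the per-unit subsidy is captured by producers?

Producer share = 0.5

Pre-subsidy: 374.5 - 7.5P = -120.5 + 7.5P gives P* = 33, x* = 127.
With the rebate, buyers effectively pay Pb = Ps − 13, where Ps is the price sellers receive.
Demand in terms of Ps becomes xd = 374.5 − 7.5(Ps − 13) = 472 - 7.5Ps. Setting this equal to supply: 472 - 7.5Ps = -120.5 + 7.5Ps, so Ps = 39.5.
Buyers pay Pb = 39.5 − 13 = 26.5; x' = -120.5 + 7.5·39.5 = 175.75.
Buyers' price falls by P* − Pb = 33 − 26.5 = 6.5; sellers' price rises by Ps − P* = 39.5 − 33 = 6.5.
So producers capture 6.5/13 = 0.5 of each unit of subsidy.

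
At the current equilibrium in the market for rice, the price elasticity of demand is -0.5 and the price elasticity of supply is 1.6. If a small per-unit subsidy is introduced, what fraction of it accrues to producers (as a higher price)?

Producer share = 5/21

For a small subsidy around the equilibrium, the benefit split depends on the relative slopes, which at a point are proportional to the elasticities.
Buyer share = εs/(εs + |εd|) = 1.6/(1.6 + 0.5) = 16/21; seller share = |εd|/(εs + |εd|) = 5/21.
So producers capture 5/21 of the subsidy.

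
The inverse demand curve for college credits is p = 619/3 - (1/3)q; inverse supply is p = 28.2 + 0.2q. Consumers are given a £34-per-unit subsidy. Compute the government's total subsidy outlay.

Government cost = £13523.5

Pre-subsidy: 619/3 - (1/3)q = 28.2 + 0.2q gives q* = 334 and p* = 95.
With the rebate, buyers effectively pay pb = ps − 34, where ps is the price sellers receive.
On the curves, pb = 619/3 - (1/3)q and ps = 28.2 + 0.2q; the wedge ps − pb = 34 gives 28.2 + 0.2q − (619/3 - (1/3)q) = 34, so q' = 397.75.
Then pb = 619/3 − (1/3)·397.75 = 73.75 and ps = 28.2 + 0.2·397.75 = 107.75.
Government outlay = subsidy × quantity = 34 × 397.75 = 13523.5.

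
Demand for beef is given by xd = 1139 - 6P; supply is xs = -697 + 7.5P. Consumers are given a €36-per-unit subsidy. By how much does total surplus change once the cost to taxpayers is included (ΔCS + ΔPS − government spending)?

Net change in total surplus = -€2160

Pre-subsidy: 1139 - 6P = -697 + 7.5P gives P* = 136, x* = 323.
With the rebate, buyers effectively pay Pb = Ps − 36, where Ps is the price sellers receive.
Demand in terms of Ps becomes xd = 1139 − 6(Ps − 36) = 1355 - 6Ps. Setting this equal to supply: 1355 - 6Ps = -697 + 7.5Ps, so Ps = 152.
Buyers pay Pb = 152 − 36 = 116; x' = -697 + 7.5·152 = 443.
ΔCS = ½(323 + 443)(136 − 116) = 7660; ΔPS = ½(323 + 443)(152 − 136) = 6128.
Government spending = 36 × 443 = 15948.
Net change = 7660 + 6128 − 15948 = -2160. The loss equals the DWL triangle ½·36·120.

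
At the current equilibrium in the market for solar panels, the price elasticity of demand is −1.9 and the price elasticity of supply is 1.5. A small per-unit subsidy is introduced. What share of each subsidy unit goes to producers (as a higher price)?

For a small subsidy around the equilibrium, the benefit split depends on the relative slopes, which at a point are proportional to the elasticities.
Buyer share = εs/(εs + |εd|) = 1.5/(1.5 + 1.9) = 15/34; seller share = |εd|/(εs + |εd|) = 19/34.
So producers capture 19/34 of the subsidy.

Producer share = 19/34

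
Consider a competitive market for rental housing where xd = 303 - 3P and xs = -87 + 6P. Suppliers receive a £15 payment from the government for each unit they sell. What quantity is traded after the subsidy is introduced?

Pre-subsidy: 303 - 3P = -87 + 6P gives P* = 130/3, x* = 173.
With the subsidy, sellers receive Ps = Pb + 15 for each unit, where Pb is the price buyers pay.
Supply in terms of Pb becomes xs = -87 + 6(Pb + 15) = 3 + 6Pb. Setting this equal to demand: 303 - 3Pb = 3 + 6Pb, so Pb = 100/3.
Sellers receive Ps = 100/3 + 15 = 145/3; x' = 303 − 3·(100/3) = 203.

x' = 203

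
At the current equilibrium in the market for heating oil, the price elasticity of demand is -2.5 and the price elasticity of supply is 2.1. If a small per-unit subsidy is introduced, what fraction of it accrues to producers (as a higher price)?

For a small subsidy around the equilibrium, the benefit split depends on the relative slopes, which at a point are proportional to the elasticities.
Buyer share = εs/(εs + |εd|) = 2.1/(2.1 + 2.5) = 21/46; seller share = |εd|/(εs + |εd|) = 25/46.
So producers capture 25/46 of the subsidy.

Producer share = 25/46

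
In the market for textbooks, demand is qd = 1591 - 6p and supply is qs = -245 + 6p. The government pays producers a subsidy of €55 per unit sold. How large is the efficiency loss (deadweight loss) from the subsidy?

Pre-subsidy: 1591 - 6p = -245 + 6p gives p* = 153, q* = 673.
With the subsidy, sellers receive ps = pb + 55 for each unit, where pb is the price buyers pay.
Supply in terms of pb becomes qs = -245 + 6(pb + 55) = 85 + 6pb. Setting this equal to demand: 1591 - 6pb = 85 + 6pb, so pb = 125.5.
Sellers receive ps = 125.5 + 55 = 180.5; q' = 1591 − 6·125.5 = 838.
The subsidy expands output by 838 − 673 = 165 past the efficient level; on those units the gap between marginal cost and willingness to pay runs from 0 up to 55.
DWL = ½ × 55 × 165 = 4537.5.

Deadweight loss = €4537.5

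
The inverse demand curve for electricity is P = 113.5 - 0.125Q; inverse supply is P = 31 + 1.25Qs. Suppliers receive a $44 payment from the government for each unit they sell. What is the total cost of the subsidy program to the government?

Pre-subsidy: 113.5 - 0.125Q = 31 + 1.25Q gives Q* = 60 and P* = 106.
With the subsidy, sellers receive Ps = Pb + 44 for each unit, where Pb is the price buyers pay.
On the curves, Pb = 113.5 - 0.125Q and Ps = 31 + 1.25Q; the wedge Ps − Pb = 44 gives 31 + 1.25Q − (113.5 - 0.125Q) = 44, so Q' = 92.
Then Pb = 113.5 − 0.125·92 = 102 and Ps = 31 + 1.25·92 = 146.
Government outlay = subsidy × quantity = 44 × 92 = 4048.

Government cost = $4048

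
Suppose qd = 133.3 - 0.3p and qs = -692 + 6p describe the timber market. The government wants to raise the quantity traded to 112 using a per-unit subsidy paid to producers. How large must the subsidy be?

Required subsidy s = 63 per unit

At q = 112, invert demand for the buyer price: pb = (133.3 − 112)/0.3 = 71; invert supply for the seller price: ps = (112 − (-692))/6 = 134.
The subsidy must fill the gap: s = ps − pb = 134 − 71 = 63.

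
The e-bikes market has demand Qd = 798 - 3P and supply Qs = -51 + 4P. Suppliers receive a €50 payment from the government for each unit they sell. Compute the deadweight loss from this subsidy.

Deadweight loss = 15000/7

Pre-subsidy: 798 - 3P = -51 + 4P gives P* = 849/7, Q* = 3039/7.
With the subsidy, sellers receive Ps = Pb + 50 for each unit, where Pb is the price buyers pay.
Supply in terms of Pb becomes Qs = -51 + 4(Pb + 50) = 149 + 4Pb. Setting this equal to demand: 798 - 3Pb = 149 + 4Pb, so Pb = 649/7.
Sellers receive Ps = 649/7 + 50 = 999/7; Q' = 798 − 3·(649/7) = 3639/7.
The subsidy expands output by 3639/7 − 3039/7 = 600/7 past the efficient level; on those units the gap between marginal cost and willingness to pay runs from 0 up to 50.
DWL = ½ × 50 × 600/7 = 15000/7.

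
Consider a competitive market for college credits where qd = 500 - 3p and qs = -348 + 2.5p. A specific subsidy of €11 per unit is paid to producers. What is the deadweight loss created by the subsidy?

Deadweight loss = €82.5

Pre-subsidy: 500 - 3p = -348 + 2.5p gives p* = 1696/11, q* = 412/11.
With the subsidy, sellers receive ps = pb + 11 for each unit, where pb is the price buyers pay.
Supply in terms of pb becomes qs = -348 + 2.5(pb + 11) = -320.5 + 2.5pb. Setting this equal to demand: 500 - 3pb = -320.5 + 2.5pb, so pb = 1641/11.
Sellers receive ps = 1641/11 + 11 = 1762/11; q' = 500 − 3·(1641/11) = 577/11.
The subsidy expands output by 577/11 − 412/11 = 15 past the efficient level; on those units the gap between marginal cost and willingness to pay runs from 0 up to 11.
DWL = ½ × 11 × 15 = 82.5.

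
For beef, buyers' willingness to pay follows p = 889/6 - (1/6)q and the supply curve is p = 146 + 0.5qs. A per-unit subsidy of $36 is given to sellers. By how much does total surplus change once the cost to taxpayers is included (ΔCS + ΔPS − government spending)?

Net change in total surplus = -$972

Pre-subsidy: 889/6 - (1/6)q = 146 + 0.5q gives q* = 3.25 and p* = 147.625.
With the subsidy, sellers receive ps = pb + 36 for each unit, where pb is the price buyers pay.
On the curves, pb = 889/6 - (1/6)q and ps = 146 + 0.5q; the wedge ps − pb = 36 gives 146 + 0.5q − (889/6 - (1/6)q) = 36, so q' = 57.25.
Then pb = 889/6 − (1/6)·57.25 = 138.625 and ps = 146 + 0.5·57.25 = 174.625.
ΔCS = ½(3.25 + 57.25)(147.625 − 138.625) = 272.25; ΔPS = ½(3.25 + 57.25)(174.625 − 147.625) = 816.75.
Government spending = 36 × 57.25 = 2061.
Net change = 272.25 + 816.75 − 2061 = -972. The loss equals the DWL triangle ½·36·54.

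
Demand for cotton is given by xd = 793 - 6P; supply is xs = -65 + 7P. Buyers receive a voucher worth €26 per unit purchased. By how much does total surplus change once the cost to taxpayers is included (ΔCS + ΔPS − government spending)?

Net change in total surplus = -€1092

Pre-subsidy: 793 - 6P = -65 + 7P gives P* = 66, x* = 397.
With the rebate, buyers effectively pay Pb = Ps − 26, where Ps is the price sellers receive.
Demand in terms of Ps becomes xd = 793 − 6(Ps − 26) = 949 - 6Ps. Setting this equal to supply: 949 - 6Ps = -65 + 7Ps, so Ps = 78.
Buyers pay Pb = 78 − 26 = 52; x' = -65 + 7·78 = 481.
ΔCS = ½(397 + 481)(66 − 52) = 6146; ΔPS = ½(397 + 481)(78 − 66) = 5268.
Government spending = 26 × 481 = 12506.
Net change = 6146 + 5268 − 12506 = -1092. The loss equals the DWL triangle ½·26·84.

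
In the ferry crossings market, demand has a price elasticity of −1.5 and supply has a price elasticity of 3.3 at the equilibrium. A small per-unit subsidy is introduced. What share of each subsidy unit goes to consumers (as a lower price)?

Consumer share = 0.6875

For a small subsidy around the equilibrium, the benefit split depends on the relative slopes, which at a point are proportional to the elasticities.
Buyer share = εs/(εs + |εd|) = 3.3/(3.3 + 1.5) = 0.6875; seller share = |εd|/(εs + |εd|) = 0.3125.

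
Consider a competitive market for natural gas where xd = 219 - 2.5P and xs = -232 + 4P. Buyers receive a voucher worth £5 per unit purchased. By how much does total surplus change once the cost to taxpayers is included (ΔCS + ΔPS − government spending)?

Pre-subsidy: 219 - 2.5P = -232 + 4P gives P* = 902/13, x* = 592/13.
With the rebate, buyers effectively pay Pb = Ps − 5, where Ps is the price sellers receive.
Demand in terms of Ps becomes xd = 219 − 2.5(Ps − 5) = 231.5 - 2.5Ps. Setting this equal to supply: 231.5 - 2.5Ps = -232 + 4Ps, so Ps = 927/13.
Buyers pay Pb = 927/13 − 5 = 862/13; x' = -232 + 4·(927/13) = 692/13.
ΔCS = ½(592/13 + 692/13)(902/13 − 862/13) = 25680/169; ΔPS = ½(592/13 + 692/13)(927/13 − 902/13) = 16050/169.
Government spending = 5 × 692/13 = 3460/13.
Net change = 25680/169 + 16050/169 − 3460/13 = -250/13. The loss equals the DWL triangle ½·5·100/13.

Net change in total surplus = -250/13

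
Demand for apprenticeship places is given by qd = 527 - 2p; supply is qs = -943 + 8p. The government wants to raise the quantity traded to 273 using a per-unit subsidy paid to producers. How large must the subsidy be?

Required subsidy s = 25 per unit

At q = 273, invert demand for the buyer price: pb = (527 − 273)/2 = 127; invert supply for the seller price: ps = (273 − (-943))/8 = 152.
The subsidy must fill the gap: s = ps − pb = 152 − 127 = 25.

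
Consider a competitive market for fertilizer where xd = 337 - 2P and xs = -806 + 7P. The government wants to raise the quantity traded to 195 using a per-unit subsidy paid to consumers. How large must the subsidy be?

At x = 195, invert demand for the buyer price: Pb = (337 − 195)/2 = 71; invert supply for the seller price: Ps = (195 − (-806))/7 = 143.
The subsidy must fill the gap: s = Ps − Pb = 143 − 71 = 72.

Required subsidy s = 72 per unit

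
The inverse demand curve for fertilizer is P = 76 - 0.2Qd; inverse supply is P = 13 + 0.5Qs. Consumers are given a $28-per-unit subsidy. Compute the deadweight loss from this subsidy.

Deadweight loss = $560

Pre-subsidy: 76 - 0.2Q = 13 + 0.5Q gives Q* = 90 and P* = 58.
With the rebate, buyers effectively pay Pb = Ps − 28, where Ps is the price sellers receive.
On the curves, Pb = 76 - 0.2Q and Ps = 13 + 0.5Q; the wedge Ps − Pb = 28 gives 13 + 0.5Q − (76 - 0.2Q) = 28, so Q' = 130.
Then Pb = 76 − 0.2·130 = 50 and Ps = 13 + 0.5·130 = 78.
The subsidy expands output by 130 − 90 = 40 past the efficient level; on those units the gap between marginal cost and willingness to pay runs from 0 up to 28.
DWL = ½ × 28 × 40 = 560.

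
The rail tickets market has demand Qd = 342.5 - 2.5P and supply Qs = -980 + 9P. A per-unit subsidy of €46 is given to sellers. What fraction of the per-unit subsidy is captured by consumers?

Pre-subsidy: 342.5 - 2.5P = -980 + 9P gives P* = 115, Q* = 55.
With the subsidy, sellers receive Ps = Pb + 46 for each unit, where Pb is the price buyers pay.
Supply in terms of Pb becomes Qs = -980 + 9(Pb + 46) = -566 + 9Pb. Setting this equal to demand: 342.5 - 2.5Pb = -566 + 9Pb, so Pb = 79.
Sellers receive Ps = 79 + 46 = 125; Q' = 342.5 − 2.5·79 = 145.
Buyers' price falls by P* − Pb = 115 − 79 = 36; sellers' price rises by Ps − P* = 125 − 115 = 10.
So consumers capture 36/46 = 18/23 of each unit of subsidy.

Consumer share = 18/23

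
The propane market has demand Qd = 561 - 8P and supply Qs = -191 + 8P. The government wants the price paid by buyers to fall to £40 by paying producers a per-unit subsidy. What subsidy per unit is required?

At a buyer price of 40, quantity demanded is 561 − 8·40 = 241.
Sellers supply 241 only when they receive Ps with -191 + 8·Ps = 241, i.e. Ps = 54.
s = Ps − Pb = 54 − 40 = 14.

Required subsidy s = £14 per unit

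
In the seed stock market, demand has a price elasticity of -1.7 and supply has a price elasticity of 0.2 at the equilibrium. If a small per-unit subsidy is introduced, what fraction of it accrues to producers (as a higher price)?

For a small subsidy around the equilibrium, the benefit split depends on the relative slopes, which at a point are proportional to the elasticities.
Buyer share = εs/(εs + |εd|) = 0.2/(0.2 + 1.7) = 2/19; seller share = |εd|/(εs + |εd|) = 17/19.
So producers capture 17/19 of the subsidy.

Producer share = 17/19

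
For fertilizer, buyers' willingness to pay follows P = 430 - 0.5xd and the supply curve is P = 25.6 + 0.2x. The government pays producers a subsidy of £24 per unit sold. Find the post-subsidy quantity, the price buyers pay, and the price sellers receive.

Pre-subsidy: 430 - 0.5x = 25.6 + 0.2x gives x* = 4044/7 and P* = 988/7.
With the subsidy, sellers receive Ps = Pb + 24 for each unit, where Pb is the price buyers pay.
On the curves, Pb = 430 - 0.5x and Ps = 25.6 + 0.2x; the wedge Ps − Pb = 24 gives 25.6 + 0.2x − (430 - 0.5x) = 24, so x' = 612.
Then Pb = 430 − 0.5·612 = 124 and Ps = 25.6 + 0.2·612 = 148.

x' = 612; buyers pay £124; sellers receive £148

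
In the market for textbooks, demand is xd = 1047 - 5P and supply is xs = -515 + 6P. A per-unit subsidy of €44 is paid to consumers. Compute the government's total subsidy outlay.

Government cost = €20108

Pre-subsidy: 1047 - 5P = -515 + 6P gives P* = 142, x* = 337.
With the rebate, buyers effectively pay Pb = Ps − 44, where Ps is the price sellers receive.
Demand in terms of Ps becomes xd = 1047 − 5(Ps − 44) = 1267 - 5Ps. Setting this equal to supply: 1267 - 5Ps = -515 + 6Ps, so Ps = 162.
Buyers pay Pb = 162 − 44 = 118; x' = -515 + 6·162 = 457.
Government outlay = subsidy × quantity = 44 × 457 = 20108.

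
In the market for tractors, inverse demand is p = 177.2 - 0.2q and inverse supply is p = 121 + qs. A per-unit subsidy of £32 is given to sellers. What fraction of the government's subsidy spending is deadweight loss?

DWL / government spending = 80/441

Pre-subsidy: 177.2 - 0.2q = 121 + q gives q* = 281/6 and p* = 1007/6.
With the subsidy, sellers receive ps = pb + 32 for each unit, where pb is the price buyers pay.
On the curves, pb = 177.2 - 0.2q and ps = 121 + q; the wedge ps − pb = 32 gives 121 + q − (177.2 - 0.2q) = 32, so q' = 73.5.
Then pb = 177.2 − 0.2·73.5 = 162.5 and ps = 121 + 1·73.5 = 194.5.
ΔCS = ½(281/6 + 73.5)(1007/6 − 162.5) = 2888/9; ΔPS = ½(281/6 + 73.5)(194.5 − 1007/6) = 14440/9.
Government spending = 32 × 73.5 = 2352.
DWL = ½ × 32 × (73.5 − 281/6) = 1280/3; fraction = (1280/3) / 2352 = 80/441.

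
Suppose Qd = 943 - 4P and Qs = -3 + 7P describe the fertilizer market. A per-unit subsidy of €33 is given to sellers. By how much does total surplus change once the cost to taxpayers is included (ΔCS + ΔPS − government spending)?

Net change in total surplus = -€1386

Pre-subsidy: 943 - 4P = -3 + 7P gives P* = 86, Q* = 599.
With the subsidy, sellers receive Ps = Pb + 33 for each unit, where Pb is the price buyers pay.
Supply in terms of Pb becomes Qs = -3 + 7(Pb + 33) = 228 + 7Pb. Setting this equal to demand: 943 - 4Pb = 228 + 7Pb, so Pb = 65.
Sellers receive Ps = 65 + 33 = 98; Q' = 943 − 4·65 = 683.
ΔCS = ½(599 + 683)(86 − 65) = 13461; ΔPS = ½(599 + 683)(98 − 86) = 7692.
Government spending = 33 × 683 = 22539.
Net change = 13461 + 7692 − 22539 = -1386. The loss equals the DWL triangle ½·33·84.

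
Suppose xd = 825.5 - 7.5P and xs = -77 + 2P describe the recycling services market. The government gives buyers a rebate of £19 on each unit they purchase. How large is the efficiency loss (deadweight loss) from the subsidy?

Deadweight loss = £285

Pre-subsidy: 825.5 - 7.5P = -77 + 2P gives P* = 95, x* = 113.
With the rebate, buyers effectively pay Pb = Ps − 19, where Ps is the price sellers receive.
Demand in terms of Ps becomes xd = 825.5 − 7.5(Ps − 19) = 968 - 7.5Ps. Setting this equal to supply: 968 - 7.5Ps = -77 + 2Ps, so Ps = 110.
Buyers pay Pb = 110 − 19 = 91; x' = -77 + 2·110 = 143.
The subsidy expands output by 143 − 113 = 30 past the efficient level; on those units the gap between marginal cost and willingness to pay runs from 0 up to 19.
DWL = ½ × 19 × 30 = 285.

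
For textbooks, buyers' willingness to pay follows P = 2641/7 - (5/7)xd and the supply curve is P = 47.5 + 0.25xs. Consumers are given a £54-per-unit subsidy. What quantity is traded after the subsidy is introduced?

x' = 398

Pre-subsidy: 2641/7 - (5/7)x = 47.5 + 0.25x gives x* = 342 and P* = 133.
With the rebate, buyers effectively pay Pb = Ps − 54, where Ps is the price sellers receive.
On the curves, Pb = 2641/7 - (5/7)x and Ps = 47.5 + 0.25x; the wedge Ps − Pb = 54 gives 47.5 + 0.25x − (2641/7 - (5/7)x) = 54, so x' = 398.
Then Pb = 2641/7 − (5/7)·398 = 93 and Ps = 47.5 + 0.25·398 = 147.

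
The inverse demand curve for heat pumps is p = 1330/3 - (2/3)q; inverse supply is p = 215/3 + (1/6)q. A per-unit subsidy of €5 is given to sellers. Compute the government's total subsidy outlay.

Pre-subsidy: 1330/3 - (2/3)q = 215/3 + (1/6)q gives q* = 446 and p* = 146.
With the subsidy, sellers receive ps = pb + 5 for each unit, where pb is the price buyers pay.
On the curves, pb = 1330/3 - (2/3)q and ps = 215/3 + (1/6)q; the wedge ps − pb = 5 gives 215/3 + (1/6)q − (1330/3 - (2/3)q) = 5, so q' = 452.
Then pb = 1330/3 − (2/3)·452 = 142 and ps = 215/3 + (1/6)·452 = 147.
Government outlay = subsidy × quantity = 5 × 452 = 2260.

Government cost = €2260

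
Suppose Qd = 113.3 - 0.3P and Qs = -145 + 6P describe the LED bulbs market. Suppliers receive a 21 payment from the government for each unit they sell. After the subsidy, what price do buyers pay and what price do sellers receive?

Pre-subsidy: 113.3 - 0.3P = -145 + 6P gives P* = 41, Q* = 101.
With the subsidy, sellers receive Ps = Pb + 21 for each unit, where Pb is the price buyers pay.
Supply in terms of Pb becomes Qs = -145 + 6(Pb + 21) = -19 + 6Pb. Setting this equal to demand: 113.3 - 0.3Pb = -19 + 6Pb, so Pb = 21.
Sellers receive Ps = 21 + 21 = 42; Q' = 113.3 − 0.3·21 = 107.

Buyers pay 21; sellers receive 42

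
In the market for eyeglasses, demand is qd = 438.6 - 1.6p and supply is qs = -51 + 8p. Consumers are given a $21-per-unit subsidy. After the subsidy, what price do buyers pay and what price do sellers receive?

Buyers pay $33.5; sellers receive $54.5

Pre-subsidy: 438.6 - 1.6p = -51 + 8p gives p* = 51, q* = 357.
With the rebate, buyers effectively pay pb = ps − 21, where ps is the price sellers receive.
Demand in terms of ps becomes qd = 438.6 − 1.6(ps − 21) = 472.2 - 1.6ps. Setting this equal to supply: 472.2 - 1.6ps = -51 + 8ps, so ps = 54.5.
Buyers pay pb = 54.5 − 21 = 33.5; q' = -51 + 8·54.5 = 385.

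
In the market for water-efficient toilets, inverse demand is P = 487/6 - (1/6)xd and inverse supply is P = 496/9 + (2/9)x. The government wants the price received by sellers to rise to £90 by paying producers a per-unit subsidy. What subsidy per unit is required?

Required subsidy s = £35 per unit

At a seller price of 90, quantity supplied is -248 + 4.5·90 = 157.
Buyers absorb 157 only when they pay Pb = 487/6 − (1/6)·157 = 55.
s = Ps − Pb = 90 − 55 = 35.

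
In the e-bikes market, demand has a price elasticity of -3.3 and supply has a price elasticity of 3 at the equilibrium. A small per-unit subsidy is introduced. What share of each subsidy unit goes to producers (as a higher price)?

Producer share = 11/21

For a small subsidy around the equilibrium, the benefit split depends on the relative slopes, which at a point are proportional to the elasticities.
Buyer share = εs/(εs + |εd|) = 3/(3 + 3.3) = 10/21; seller share = |εd|/(εs + |εd|) = 11/21.
So producers capture 11/21 of the subsidy.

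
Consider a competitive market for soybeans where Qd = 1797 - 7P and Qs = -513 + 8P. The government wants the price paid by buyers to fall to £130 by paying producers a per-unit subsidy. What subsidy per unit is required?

At a buyer price of 130, quantity demanded is 1797 − 7·130 = 887.
Sellers supply 887 only when they receive Ps with -513 + 8·Ps = 887, i.e. Ps = 175.
s = Ps − Pb = 175 − 130 = 45.

Required subsidy s = £45 per unit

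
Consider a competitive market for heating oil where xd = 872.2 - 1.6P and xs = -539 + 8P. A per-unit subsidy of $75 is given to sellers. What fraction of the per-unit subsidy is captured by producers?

Pre-subsidy: 872.2 - 1.6P = -539 + 8P gives P* = 147, x* = 637.
With the subsidy, sellers receive Ps = Pb + 75 for each unit, where Pb is the price buyers pay.
Supply in terms of Pb becomes xs = -539 + 8(Pb + 75) = 61 + 8Pb. Setting this equal to demand: 872.2 - 1.6Pb = 61 + 8Pb, so Pb = 84.5.
Sellers receive Ps = 84.5 + 75 = 159.5; x' = 872.2 − 1.6·84.5 = 737.
Buyers' price falls by P* − Pb = 147 − 84.5 = 62.5; sellers' price rises by Ps − P* = 159.5 − 147 = 12.5.
So producers capture 12.5/75 = 1/6 of each unit of subsidy.

Producer share = 1/6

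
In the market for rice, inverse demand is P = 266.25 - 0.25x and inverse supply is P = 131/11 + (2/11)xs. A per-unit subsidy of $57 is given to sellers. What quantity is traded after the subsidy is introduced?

Pre-subsidy: 266.25 - 0.25x = 131/11 + (2/11)x gives x* = 589 and P* = 119.
With the subsidy, sellers receive Ps = Pb + 57 for each unit, where Pb is the price buyers pay.
On the curves, Pb = 266.25 - 0.25x and Ps = 131/11 + (2/11)x; the wedge Ps − Pb = 57 gives 131/11 + (2/11)x − (266.25 - 0.25x) = 57, so x' = 721.
Then Pb = 266.25 − 0.25·721 = 86 and Ps = 131/11 + (2/11)·721 = 143.

x' = 721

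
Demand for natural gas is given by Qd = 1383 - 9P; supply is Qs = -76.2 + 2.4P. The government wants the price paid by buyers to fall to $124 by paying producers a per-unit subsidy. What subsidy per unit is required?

Required subsidy s = $19 per unit

At a buyer price of 124, quantity demanded is 1383 − 9·124 = 267.
Sellers supply 267 only when they receive Ps with -76.2 + 2.4·Ps = 267, i.e. Ps = 143.
s = Ps − Pb = 143 − 124 = 19.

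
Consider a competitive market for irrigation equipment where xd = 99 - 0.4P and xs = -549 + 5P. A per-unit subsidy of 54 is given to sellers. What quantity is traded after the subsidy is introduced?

x' = 71

Pre-subsidy: 99 - 0.4P = -549 + 5P gives P* = 120, x* = 51.
With the subsidy, sellers receive Ps = Pb + 54 for each unit, where Pb is the price buyers pay.
Supply in terms of Pb becomes xs = -549 + 5(Pb + 54) = -279 + 5Pb. Setting this equal to demand: 99 - 0.4Pb = -279 + 5Pb, so Pb = 70.
Sellers receive Ps = 70 + 54 = 124; x' = 99 − 0.4·70 = 71.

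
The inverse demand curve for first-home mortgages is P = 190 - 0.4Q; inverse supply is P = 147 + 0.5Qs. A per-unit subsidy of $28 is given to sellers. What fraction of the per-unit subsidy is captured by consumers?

Pre-subsidy: 190 - 0.4Q = 147 + 0.5Q gives Q* = 430/9 and P* = 1538/9.
With the subsidy, sellers receive Ps = Pb + 28 for each unit, where Pb is the price buyers pay.
On the curves, Pb = 190 - 0.4Q and Ps = 147 + 0.5Q; the wedge Ps − Pb = 28 gives 147 + 0.5Q − (190 - 0.4Q) = 28, so Q' = 710/9.
Then Pb = 190 − 0.4·(710/9) = 1426/9 and Ps = 147 + 0.5·(710/9) = 1678/9.
Buyers' price falls by P* − Pb = 1538/9 − 1426/9 = 112/9; sellers' price rises by Ps − P* = 1678/9 − 1538/9 = 140/9.
So consumers capture (112/9)/28 = 4/9 of each unit of subsidy.

Consumer share = 4/9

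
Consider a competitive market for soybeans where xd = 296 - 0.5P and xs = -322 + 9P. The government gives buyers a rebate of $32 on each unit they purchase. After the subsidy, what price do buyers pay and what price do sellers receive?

Buyers pay 660/19; sellers receive 1268/19

Pre-subsidy: 296 - 0.5P = -322 + 9P gives P* = 1236/19, x* = 5006/19.
With the rebate, buyers effectively pay Pb = Ps − 32, where Ps is the price sellers receive.
Demand in terms of Ps becomes xd = 296 − 0.5(Ps − 32) = 312 - 0.5Ps. Setting this equal to supply: 312 - 0.5Ps = -322 + 9Ps, so Ps = 1268/19.
Buyers pay Pb = 1268/19 − 32 = 660/19; x' = -322 + 9·(1268/19) = 5294/19.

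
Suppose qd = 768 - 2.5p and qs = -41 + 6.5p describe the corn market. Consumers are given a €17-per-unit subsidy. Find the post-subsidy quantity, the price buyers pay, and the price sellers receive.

q' = 20663/36; buyers pay 1397/18; sellers receive 1703/18

Pre-subsidy: 768 - 2.5p = -41 + 6.5p gives p* = 809/9, q* = 9779/18.
With the rebate, buyers effectively pay pb = ps − 17, where ps is the price sellers receive.
Demand in terms of ps becomes qd = 768 − 2.5(ps − 17) = 810.5 - 2.5ps. Setting this equal to supply: 810.5 - 2.5ps = -41 + 6.5ps, so ps = 1703/18.
Buyers pay pb = 1703/18 − 17 = 1397/18; q' = -41 + 6.5·(1703/18) = 20663/36.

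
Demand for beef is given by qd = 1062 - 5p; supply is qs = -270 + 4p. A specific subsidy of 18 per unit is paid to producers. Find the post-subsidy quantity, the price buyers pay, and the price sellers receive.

Pre-subsidy: 1062 - 5p = -270 + 4p gives p* = 148, q* = 322.
With the subsidy, sellers receive ps = pb + 18 for each unit, where pb is the price buyers pay.
Supply in terms of pb becomes qs = -270 + 4(pb + 18) = -198 + 4pb. Setting this equal to demand: 1062 - 5pb = -198 + 4pb, so pb = 140.
Sellers receive ps = 140 + 18 = 158; q' = 1062 − 5·140 = 362.

q' = 362; buyers pay 140; sellers receive 158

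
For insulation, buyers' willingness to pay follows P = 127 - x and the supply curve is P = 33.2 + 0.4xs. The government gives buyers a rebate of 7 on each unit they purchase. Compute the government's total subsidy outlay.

Pre-subsidy: 127 - x = 33.2 + 0.4x gives x* = 67 and P* = 60.
With the rebate, buyers effectively pay Pb = Ps − 7, where Ps is the price sellers receive.
On the curves, Pb = 127 - x and Ps = 33.2 + 0.4x; the wedge Ps − Pb = 7 gives 33.2 + 0.4x − (127 - x) = 7, so x' = 72.
Then Pb = 127 − 1·72 = 55 and Ps = 33.2 + 0.4·72 = 62.
Government outlay = subsidy × quantity = 7 × 72 = 504.

Government cost = 504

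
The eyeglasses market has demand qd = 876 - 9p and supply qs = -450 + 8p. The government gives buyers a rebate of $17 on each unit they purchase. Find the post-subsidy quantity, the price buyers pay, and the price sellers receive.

Pre-subsidy: 876 - 9p = -450 + 8p gives p* = 78, q* = 174.
With the rebate, buyers effectively pay pb = ps − 17, where ps is the price sellers receive.
Demand in terms of ps becomes qd = 876 − 9(ps − 17) = 1029 - 9ps. Setting this equal to supply: 1029 - 9ps = -450 + 8ps, so ps = 87.
Buyers pay pb = 87 − 17 = 70; q' = -450 + 8·87 = 246.

q' = 246; buyers pay $70; sellers receive $87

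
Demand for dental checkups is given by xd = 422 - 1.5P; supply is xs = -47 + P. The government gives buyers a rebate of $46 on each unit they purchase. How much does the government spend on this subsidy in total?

Pre-subsidy: 422 - 1.5P = -47 + P gives P* = 187.6, x* = 140.6.
With the rebate, buyers effectively pay Pb = Ps − 46, where Ps is the price sellers receive.
Demand in terms of Ps becomes xd = 422 − 1.5(Ps − 46) = 491 - 1.5Ps. Setting this equal to supply: 491 - 1.5Ps = -47 + Ps, so Ps = 215.2.
Buyers pay Pb = 215.2 − 46 = 169.2; x' = -47 + 1·215.2 = 168.2.
Government outlay = subsidy × quantity = 46 × 168.2 = 7737.2.

Government cost = $7737.2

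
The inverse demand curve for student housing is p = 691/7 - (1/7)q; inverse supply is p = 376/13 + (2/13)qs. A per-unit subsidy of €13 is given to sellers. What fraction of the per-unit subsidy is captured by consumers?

Consumer share = 13/27

Pre-subsidy: 691/7 - (1/7)q = 376/13 + (2/13)q gives q* = 2117/9 and p* = 586/9.
With the subsidy, sellers receive ps = pb + 13 for each unit, where pb is the price buyers pay.
On the curves, pb = 691/7 - (1/7)q and ps = 376/13 + (2/13)q; the wedge ps − pb = 13 gives 376/13 + (2/13)q − (691/7 - (1/7)q) = 13, so q' = 7534/27.
Then pb = 691/7 − (1/7)·(7534/27) = 1589/27 and ps = 376/13 + (2/13)·(7534/27) = 1940/27.
Buyers' price falls by p* − pb = 586/9 − 1589/27 = 169/27; sellers' price rises by ps − p* = 1940/27 − 586/9 = 182/27.
So consumers capture (169/27)/13 = 13/27 of each unit of subsidy.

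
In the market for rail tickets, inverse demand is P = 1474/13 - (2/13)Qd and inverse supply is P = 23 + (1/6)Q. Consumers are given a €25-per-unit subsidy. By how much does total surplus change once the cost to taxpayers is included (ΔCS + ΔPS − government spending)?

Pre-subsidy: 1474/13 - (2/13)Q = 23 + (1/6)Q gives Q* = 282 and P* = 70.
With the rebate, buyers effectively pay Pb = Ps − 25, where Ps is the price sellers receive.
On the curves, Pb = 1474/13 - (2/13)Q and Ps = 23 + (1/6)Q; the wedge Ps − Pb = 25 gives 23 + (1/6)Q − (1474/13 - (2/13)Q) = 25, so Q' = 360.
Then Pb = 1474/13 − (2/13)·360 = 58 and Ps = 23 + (1/6)·360 = 83.
ΔCS = ½(282 + 360)(70 − 58) = 3852; ΔPS = ½(282 + 360)(83 − 70) = 4173.
Government spending = 25 × 360 = 9000.
Net change = 3852 + 4173 − 9000 = -975. The loss equals the DWL triangle ½·25·78.

Net change in total surplus = -€975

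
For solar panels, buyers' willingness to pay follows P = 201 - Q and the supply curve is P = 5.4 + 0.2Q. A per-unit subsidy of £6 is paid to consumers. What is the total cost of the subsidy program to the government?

Government cost = £1008

Pre-subsidy: 201 - Q = 5.4 + 0.2Q gives Q* = 163 and P* = 38.
With the rebate, buyers effectively pay Pb = Ps − 6, where Ps is the price sellers receive.
On the curves, Pb = 201 - Q and Ps = 5.4 + 0.2Q; the wedge Ps − Pb = 6 gives 5.4 + 0.2Q − (201 - Q) = 6, so Q' = 168.
Then Pb = 201 − 1·168 = 33 and Ps = 5.4 + 0.2·168 = 39.
Government outlay = subsidy × quantity = 6 × 168 = 1008.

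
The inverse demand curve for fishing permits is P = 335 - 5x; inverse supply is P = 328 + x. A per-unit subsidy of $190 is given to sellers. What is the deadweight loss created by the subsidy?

Deadweight loss = 9025/3

Pre-subsidy: 335 - 5x = 328 + x gives x* = 7/6 and P* = 1975/6.
With the subsidy, sellers receive Ps = Pb + 190 for each unit, where Pb is the price buyers pay.
On the curves, Pb = 335 - 5x and Ps = 328 + x; the wedge Ps − Pb = 190 gives 328 + x − (335 - 5x) = 190, so x' = 197/6.
Then Pb = 335 − 5·(197/6) = 1025/6 and Ps = 328 + 1·(197/6) = 2165/6.
The subsidy expands output by 197/6 − 7/6 = 95/3 past the efficient level; on those units the gap between marginal cost and willingness to pay runs from 0 up to 190.
DWL = ½ × 190 × 95/3 = 9025/3.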